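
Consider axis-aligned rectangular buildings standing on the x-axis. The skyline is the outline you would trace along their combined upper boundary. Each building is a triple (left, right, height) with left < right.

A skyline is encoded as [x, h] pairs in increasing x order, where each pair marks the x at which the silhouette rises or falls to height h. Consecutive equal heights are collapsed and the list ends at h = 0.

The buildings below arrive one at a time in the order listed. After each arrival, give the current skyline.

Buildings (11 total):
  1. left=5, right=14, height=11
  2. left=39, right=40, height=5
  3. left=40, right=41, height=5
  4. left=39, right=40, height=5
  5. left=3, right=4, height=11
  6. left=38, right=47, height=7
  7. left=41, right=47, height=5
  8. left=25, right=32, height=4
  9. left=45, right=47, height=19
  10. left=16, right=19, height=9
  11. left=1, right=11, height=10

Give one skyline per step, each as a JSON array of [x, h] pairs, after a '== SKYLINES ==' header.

== SKYLINES ==
[[5,11],[14,0]]
[[5,11],[14,0],[39,5],[40,0]]
[[5,11],[14,0],[39,5],[41,0]]
[[5,11],[14,0],[39,5],[41,0]]
[[3,11],[4,0],[5,11],[14,0],[39,5],[41,0]]
[[3,11],[4,0],[5,11],[14,0],[38,7],[47,0]]
[[3,11],[4,0],[5,11],[14,0],[38,7],[47,0]]
[[3,11],[4,0],[5,11],[14,0],[25,4],[32,0],[38,7],[47,0]]
[[3,11],[4,0],[5,11],[14,0],[25,4],[32,0],[38,7],[45,19],[47,0]]
[[3,11],[4,0],[5,11],[14,0],[16,9],[19,0],[25,4],[32,0],[38,7],[45,19],[47,0]]
[[1,10],[3,11],[4,10],[5,11],[14,0],[16,9],[19,0],[25,4],[32,0],[38,7],[45,19],[47,0]]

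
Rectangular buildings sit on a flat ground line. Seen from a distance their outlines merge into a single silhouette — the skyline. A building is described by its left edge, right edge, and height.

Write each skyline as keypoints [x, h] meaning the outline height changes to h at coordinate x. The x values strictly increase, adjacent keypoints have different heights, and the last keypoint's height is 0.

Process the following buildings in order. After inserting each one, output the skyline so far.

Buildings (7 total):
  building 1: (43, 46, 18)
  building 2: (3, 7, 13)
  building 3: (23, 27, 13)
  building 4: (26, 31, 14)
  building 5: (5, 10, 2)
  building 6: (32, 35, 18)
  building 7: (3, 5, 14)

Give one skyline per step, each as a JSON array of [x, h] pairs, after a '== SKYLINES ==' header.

== SKYLINES ==
[[43,18],[46,0]]
[[3,13],[7,0],[43,18],[46,0]]
[[3,13],[7,0],[23,13],[27,0],[43,18],[46,0]]
[[3,13],[7,0],[23,13],[26,14],[31,0],[43,18],[46,0]]
[[3,13],[7,2],[10,0],[23,13],[26,14],[31,0],[43,18],[46,0]]
[[3,13],[7,2],[10,0],[23,13],[26,14],[31,0],[32,18],[35,0],[43,18],[46,0]]
[[3,14],[5,13],[7,2],[10,0],[23,13],[26,14],[31,0],[32,18],[35,0],[43,18],[46,0]]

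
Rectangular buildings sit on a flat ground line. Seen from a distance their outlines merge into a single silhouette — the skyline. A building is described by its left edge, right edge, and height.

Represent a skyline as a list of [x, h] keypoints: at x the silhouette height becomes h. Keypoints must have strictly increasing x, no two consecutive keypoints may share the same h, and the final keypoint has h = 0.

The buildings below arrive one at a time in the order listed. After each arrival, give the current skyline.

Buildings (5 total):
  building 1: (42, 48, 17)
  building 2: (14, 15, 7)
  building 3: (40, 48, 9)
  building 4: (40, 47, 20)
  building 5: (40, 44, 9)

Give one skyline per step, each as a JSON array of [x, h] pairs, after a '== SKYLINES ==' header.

== SKYLINES ==
[[42,17],[48,0]]
[[14,7],[15,0],[42,17],[48,0]]
[[14,7],[15,0],[40,9],[42,17],[48,0]]
[[14,7],[15,0],[40,20],[47,17],[48,0]]
[[14,7],[15,0],[40,20],[47,17],[48,0]]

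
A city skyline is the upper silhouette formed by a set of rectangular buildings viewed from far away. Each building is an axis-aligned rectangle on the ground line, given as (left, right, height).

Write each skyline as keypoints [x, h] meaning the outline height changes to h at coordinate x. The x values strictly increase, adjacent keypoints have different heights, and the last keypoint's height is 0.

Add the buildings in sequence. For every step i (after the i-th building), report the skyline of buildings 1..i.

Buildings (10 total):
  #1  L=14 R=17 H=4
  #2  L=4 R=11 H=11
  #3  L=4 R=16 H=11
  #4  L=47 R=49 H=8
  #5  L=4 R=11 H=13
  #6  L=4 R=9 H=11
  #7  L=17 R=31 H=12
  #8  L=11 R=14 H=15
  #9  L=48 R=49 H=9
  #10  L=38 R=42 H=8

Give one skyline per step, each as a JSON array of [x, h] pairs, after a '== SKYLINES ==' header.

== SKYLINES ==
[[14,4],[17,0]]
[[4,11],[11,0],[14,4],[17,0]]
[[4,11],[16,4],[17,0]]
[[4,11],[16,4],[17,0],[47,8],[49,0]]
[[4,13],[11,11],[16,4],[17,0],[47,8],[49,0]]
[[4,13],[11,11],[16,4],[17,0],[47,8],[49,0]]
[[4,13],[11,11],[16,4],[17,12],[31,0],[47,8],[49,0]]
[[4,13],[11,15],[14,11],[16,4],[17,12],[31,0],[47,8],[49,0]]
[[4,13],[11,15],[14,11],[16,4],[17,12],[31,0],[47,8],[48,9],[49,0]]
[[4,13],[11,15],[14,11],[16,4],[17,12],[31,0],[38,8],[42,0],[47,8],[48,9],[49,0]]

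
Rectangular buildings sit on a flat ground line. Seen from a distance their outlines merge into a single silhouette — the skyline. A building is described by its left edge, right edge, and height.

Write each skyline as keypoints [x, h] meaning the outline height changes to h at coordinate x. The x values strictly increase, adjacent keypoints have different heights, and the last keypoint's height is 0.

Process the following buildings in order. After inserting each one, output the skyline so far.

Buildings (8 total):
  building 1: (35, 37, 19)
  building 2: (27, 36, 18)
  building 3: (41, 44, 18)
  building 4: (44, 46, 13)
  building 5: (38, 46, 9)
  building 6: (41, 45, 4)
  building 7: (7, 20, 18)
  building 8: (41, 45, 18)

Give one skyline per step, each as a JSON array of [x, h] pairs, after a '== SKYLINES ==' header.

== SKYLINES ==
[[35,19],[37,0]]
[[27,18],[35,19],[37,0]]
[[27,18],[35,19],[37,0],[41,18],[44,0]]
[[27,18],[35,19],[37,0],[41,18],[44,13],[46,0]]
[[27,18],[35,19],[37,0],[38,9],[41,18],[44,13],[46,0]]
[[27,18],[35,19],[37,0],[38,9],[41,18],[44,13],[46,0]]
[[7,18],[20,0],[27,18],[35,19],[37,0],[38,9],[41,18],[44,13],[46,0]]
[[7,18],[20,0],[27,18],[35,19],[37,0],[38,9],[41,18],[45,13],[46,0]]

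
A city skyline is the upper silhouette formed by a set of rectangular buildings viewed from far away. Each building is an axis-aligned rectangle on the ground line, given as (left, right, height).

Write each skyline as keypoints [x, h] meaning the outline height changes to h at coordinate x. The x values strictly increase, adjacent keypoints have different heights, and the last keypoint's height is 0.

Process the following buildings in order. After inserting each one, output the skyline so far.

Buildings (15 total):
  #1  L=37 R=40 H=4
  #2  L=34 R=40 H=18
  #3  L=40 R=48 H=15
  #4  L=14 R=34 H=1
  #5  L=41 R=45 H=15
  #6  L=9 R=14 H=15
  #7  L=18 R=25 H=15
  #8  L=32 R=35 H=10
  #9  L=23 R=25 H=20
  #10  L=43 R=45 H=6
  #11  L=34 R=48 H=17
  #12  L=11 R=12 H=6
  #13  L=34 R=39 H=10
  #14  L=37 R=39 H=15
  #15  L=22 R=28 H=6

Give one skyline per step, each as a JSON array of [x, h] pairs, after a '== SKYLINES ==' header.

== SKYLINES ==
[[37,4],[40,0]]
[[34,18],[40,0]]
[[34,18],[40,15],[48,0]]
[[14,1],[34,18],[40,15],[48,0]]
[[14,1],[34,18],[40,15],[48,0]]
[[9,15],[14,1],[34,18],[40,15],[48,0]]
[[9,15],[14,1],[18,15],[25,1],[34,18],[40,15],[48,0]]
[[9,15],[14,1],[18,15],[25,1],[32,10],[34,18],[40,15],[48,0]]
[[9,15],[14,1],[18,15],[23,20],[25,1],[32,10],[34,18],[40,15],[48,0]]
[[9,15],[14,1],[18,15],[23,20],[25,1],[32,10],[34,18],[40,15],[48,0]]
[[9,15],[14,1],[18,15],[23,20],[25,1],[32,10],[34,18],[40,17],[48,0]]
[[9,15],[14,1],[18,15],[23,20],[25,1],[32,10],[34,18],[40,17],[48,0]]
[[9,15],[14,1],[18,15],[23,20],[25,1],[32,10],[34,18],[40,17],[48,0]]
[[9,15],[14,1],[18,15],[23,20],[25,1],[32,10],[34,18],[40,17],[48,0]]
[[9,15],[14,1],[18,15],[23,20],[25,6],[28,1],[32,10],[34,18],[40,17],[48,0]]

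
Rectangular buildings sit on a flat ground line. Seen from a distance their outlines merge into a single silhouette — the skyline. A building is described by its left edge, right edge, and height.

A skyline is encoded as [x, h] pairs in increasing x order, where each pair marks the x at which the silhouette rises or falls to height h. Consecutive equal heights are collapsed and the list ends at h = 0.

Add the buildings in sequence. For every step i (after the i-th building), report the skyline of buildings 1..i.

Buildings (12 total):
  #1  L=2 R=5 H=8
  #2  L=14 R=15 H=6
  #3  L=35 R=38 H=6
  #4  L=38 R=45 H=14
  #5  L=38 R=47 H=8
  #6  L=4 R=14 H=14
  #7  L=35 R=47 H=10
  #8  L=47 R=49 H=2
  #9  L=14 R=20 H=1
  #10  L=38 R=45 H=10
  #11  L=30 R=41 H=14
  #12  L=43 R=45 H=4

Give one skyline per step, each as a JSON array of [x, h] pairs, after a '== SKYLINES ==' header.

== SKYLINES ==
[[2,8],[5,0]]
[[2,8],[5,0],[14,6],[15,0]]
[[2,8],[5,0],[14,6],[15,0],[35,6],[38,0]]
[[2,8],[5,0],[14,6],[15,0],[35,6],[38,14],[45,0]]
[[2,8],[5,0],[14,6],[15,0],[35,6],[38,14],[45,8],[47,0]]
[[2,8],[4,14],[14,6],[15,0],[35,6],[38,14],[45,8],[47,0]]
[[2,8],[4,14],[14,6],[15,0],[35,10],[38,14],[45,10],[47,0]]
[[2,8],[4,14],[14,6],[15,0],[35,10],[38,14],[45,10],[47,2],[49,0]]
[[2,8],[4,14],[14,6],[15,1],[20,0],[35,10],[38,14],[45,10],[47,2],[49,0]]
[[2,8],[4,14],[14,6],[15,1],[20,0],[35,10],[38,14],[45,10],[47,2],[49,0]]
[[2,8],[4,14],[14,6],[15,1],[20,0],[30,14],[45,10],[47,2],[49,0]]
[[2,8],[4,14],[14,6],[15,1],[20,0],[30,14],[45,10],[47,2],[49,0]]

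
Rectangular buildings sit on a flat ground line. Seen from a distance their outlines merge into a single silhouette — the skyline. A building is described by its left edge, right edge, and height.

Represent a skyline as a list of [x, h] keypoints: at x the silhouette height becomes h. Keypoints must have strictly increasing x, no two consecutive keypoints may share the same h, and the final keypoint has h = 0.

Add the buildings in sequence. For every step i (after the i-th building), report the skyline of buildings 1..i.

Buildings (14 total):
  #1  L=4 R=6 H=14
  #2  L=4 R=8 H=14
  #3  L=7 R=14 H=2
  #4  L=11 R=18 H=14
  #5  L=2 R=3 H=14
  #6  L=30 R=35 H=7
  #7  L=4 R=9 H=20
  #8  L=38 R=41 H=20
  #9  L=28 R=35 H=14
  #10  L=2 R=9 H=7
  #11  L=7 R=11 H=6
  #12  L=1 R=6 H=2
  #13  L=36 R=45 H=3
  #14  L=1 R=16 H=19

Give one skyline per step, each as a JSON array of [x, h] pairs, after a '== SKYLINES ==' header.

== SKYLINES ==
[[4,14],[6,0]]
[[4,14],[8,0]]
[[4,14],[8,2],[14,0]]
[[4,14],[8,2],[11,14],[18,0]]
[[2,14],[3,0],[4,14],[8,2],[11,14],[18,0]]
[[2,14],[3,0],[4,14],[8,2],[11,14],[18,0],[30,7],[35,0]]
[[2,14],[3,0],[4,20],[9,2],[11,14],[18,0],[30,7],[35,0]]
[[2,14],[3,0],[4,20],[9,2],[11,14],[18,0],[30,7],[35,0],[38,20],[41,0]]
[[2,14],[3,0],[4,20],[9,2],[11,14],[18,0],[28,14],[35,0],[38,20],[41,0]]
[[2,14],[3,7],[4,20],[9,2],[11,14],[18,0],[28,14],[35,0],[38,20],[41,0]]
[[2,14],[3,7],[4,20],[9,6],[11,14],[18,0],[28,14],[35,0],[38,20],[41,0]]
[[1,2],[2,14],[3,7],[4,20],[9,6],[11,14],[18,0],[28,14],[35,0],[38,20],[41,0]]
[[1,2],[2,14],[3,7],[4,20],[9,6],[11,14],[18,0],[28,14],[35,0],[36,3],[38,20],[41,3],[45,0]]
[[1,19],[4,20],[9,19],[16,14],[18,0],[28,14],[35,0],[36,3],[38,20],[41,3],[45,0]]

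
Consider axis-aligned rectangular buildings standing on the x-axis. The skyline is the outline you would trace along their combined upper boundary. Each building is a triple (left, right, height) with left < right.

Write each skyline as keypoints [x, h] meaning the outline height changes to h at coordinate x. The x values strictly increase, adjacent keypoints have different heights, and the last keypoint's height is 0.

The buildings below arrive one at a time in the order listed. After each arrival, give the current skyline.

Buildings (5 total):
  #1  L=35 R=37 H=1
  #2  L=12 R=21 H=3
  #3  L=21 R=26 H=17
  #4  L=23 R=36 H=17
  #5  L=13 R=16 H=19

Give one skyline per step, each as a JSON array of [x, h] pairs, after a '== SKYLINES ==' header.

== SKYLINES ==
[[35,1],[37,0]]
[[12,3],[21,0],[35,1],[37,0]]
[[12,3],[21,17],[26,0],[35,1],[37,0]]
[[12,3],[21,17],[36,1],[37,0]]
[[12,3],[13,19],[16,3],[21,17],[36,1],[37,0]]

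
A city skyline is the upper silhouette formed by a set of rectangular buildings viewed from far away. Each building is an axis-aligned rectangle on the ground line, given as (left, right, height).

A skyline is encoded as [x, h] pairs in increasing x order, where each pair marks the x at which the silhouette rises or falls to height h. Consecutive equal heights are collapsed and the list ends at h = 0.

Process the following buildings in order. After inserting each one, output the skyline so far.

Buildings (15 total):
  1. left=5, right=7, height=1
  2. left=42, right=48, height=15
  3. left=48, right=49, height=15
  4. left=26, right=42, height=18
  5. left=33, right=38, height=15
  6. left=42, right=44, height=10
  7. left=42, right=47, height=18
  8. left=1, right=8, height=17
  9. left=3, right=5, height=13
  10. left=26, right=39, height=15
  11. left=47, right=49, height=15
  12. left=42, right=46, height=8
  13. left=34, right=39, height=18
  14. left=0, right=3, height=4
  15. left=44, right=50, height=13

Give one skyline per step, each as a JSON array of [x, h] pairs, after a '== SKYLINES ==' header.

== SKYLINES ==
[[5,1],[7,0]]
[[5,1],[7,0],[42,15],[48,0]]
[[5,1],[7,0],[42,15],[49,0]]
[[5,1],[7,0],[26,18],[42,15],[49,0]]
[[5,1],[7,0],[26,18],[42,15],[49,0]]
[[5,1],[7,0],[26,18],[42,15],[49,0]]
[[5,1],[7,0],[26,18],[47,15],[49,0]]
[[1,17],[8,0],[26,18],[47,15],[49,0]]
[[1,17],[8,0],[26,18],[47,15],[49,0]]
[[1,17],[8,0],[26,18],[47,15],[49,0]]
[[1,17],[8,0],[26,18],[47,15],[49,0]]
[[1,17],[8,0],[26,18],[47,15],[49,0]]
[[1,17],[8,0],[26,18],[47,15],[49,0]]
[[0,4],[1,17],[8,0],[26,18],[47,15],[49,0]]
[[0,4],[1,17],[8,0],[26,18],[47,15],[49,13],[50,0]]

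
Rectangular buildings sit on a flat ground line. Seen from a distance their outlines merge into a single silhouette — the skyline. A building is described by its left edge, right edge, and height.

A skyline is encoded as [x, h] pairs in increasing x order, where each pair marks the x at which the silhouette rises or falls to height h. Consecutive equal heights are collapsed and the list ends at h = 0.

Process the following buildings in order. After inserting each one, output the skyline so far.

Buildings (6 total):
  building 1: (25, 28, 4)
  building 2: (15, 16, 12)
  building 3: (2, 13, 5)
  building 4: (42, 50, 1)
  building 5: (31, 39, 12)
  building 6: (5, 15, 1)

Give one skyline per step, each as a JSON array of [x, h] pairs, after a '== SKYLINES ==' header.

== SKYLINES ==
[[25,4],[28,0]]
[[15,12],[16,0],[25,4],[28,0]]
[[2,5],[13,0],[15,12],[16,0],[25,4],[28,0]]
[[2,5],[13,0],[15,12],[16,0],[25,4],[28,0],[42,1],[50,0]]
[[2,5],[13,0],[15,12],[16,0],[25,4],[28,0],[31,12],[39,0],[42,1],[50,0]]
[[2,5],[13,1],[15,12],[16,0],[25,4],[28,0],[31,12],[39,0],[42,1],[50,0]]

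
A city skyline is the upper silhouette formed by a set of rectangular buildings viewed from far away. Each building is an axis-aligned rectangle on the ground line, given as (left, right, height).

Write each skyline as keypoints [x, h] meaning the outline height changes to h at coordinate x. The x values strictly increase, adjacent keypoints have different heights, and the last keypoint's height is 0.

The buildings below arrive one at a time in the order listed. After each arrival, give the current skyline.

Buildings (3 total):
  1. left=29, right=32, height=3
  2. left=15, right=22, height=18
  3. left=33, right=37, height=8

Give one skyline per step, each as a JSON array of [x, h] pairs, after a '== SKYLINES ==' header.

== SKYLINES ==
[[29,3],[32,0]]
[[15,18],[22,0],[29,3],[32,0]]
[[15,18],[22,0],[29,3],[32,0],[33,8],[37,0]]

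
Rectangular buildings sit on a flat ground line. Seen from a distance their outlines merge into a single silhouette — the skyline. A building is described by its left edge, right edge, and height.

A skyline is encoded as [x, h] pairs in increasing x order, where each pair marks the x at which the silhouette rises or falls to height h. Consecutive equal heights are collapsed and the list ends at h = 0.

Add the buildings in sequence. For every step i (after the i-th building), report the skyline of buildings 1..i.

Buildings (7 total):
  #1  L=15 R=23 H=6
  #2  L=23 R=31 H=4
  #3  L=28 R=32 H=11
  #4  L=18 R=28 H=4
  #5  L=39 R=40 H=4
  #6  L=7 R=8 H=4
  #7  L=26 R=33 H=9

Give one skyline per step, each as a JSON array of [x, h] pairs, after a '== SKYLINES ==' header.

== SKYLINES ==
[[15,6],[23,0]]
[[15,6],[23,4],[31,0]]
[[15,6],[23,4],[28,11],[32,0]]
[[15,6],[23,4],[28,11],[32,0]]
[[15,6],[23,4],[28,11],[32,0],[39,4],[40,0]]
[[7,4],[8,0],[15,6],[23,4],[28,11],[32,0],[39,4],[40,0]]
[[7,4],[8,0],[15,6],[23,4],[26,9],[28,11],[32,9],[33,0],[39,4],[40,0]]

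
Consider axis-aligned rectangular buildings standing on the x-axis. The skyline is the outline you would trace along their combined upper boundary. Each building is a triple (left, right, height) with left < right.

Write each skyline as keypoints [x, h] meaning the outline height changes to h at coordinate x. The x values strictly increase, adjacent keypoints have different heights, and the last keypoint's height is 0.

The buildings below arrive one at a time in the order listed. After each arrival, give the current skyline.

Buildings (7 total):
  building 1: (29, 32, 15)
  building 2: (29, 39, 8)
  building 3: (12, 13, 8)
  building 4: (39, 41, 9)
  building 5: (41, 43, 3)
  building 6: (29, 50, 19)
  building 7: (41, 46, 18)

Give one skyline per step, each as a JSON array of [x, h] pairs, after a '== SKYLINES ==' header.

== SKYLINES ==
[[29,15],[32,0]]
[[29,15],[32,8],[39,0]]
[[12,8],[13,0],[29,15],[32,8],[39,0]]
[[12,8],[13,0],[29,15],[32,8],[39,9],[41,0]]
[[12,8],[13,0],[29,15],[32,8],[39,9],[41,3],[43,0]]
[[12,8],[13,0],[29,19],[50,0]]
[[12,8],[13,0],[29,19],[50,0]]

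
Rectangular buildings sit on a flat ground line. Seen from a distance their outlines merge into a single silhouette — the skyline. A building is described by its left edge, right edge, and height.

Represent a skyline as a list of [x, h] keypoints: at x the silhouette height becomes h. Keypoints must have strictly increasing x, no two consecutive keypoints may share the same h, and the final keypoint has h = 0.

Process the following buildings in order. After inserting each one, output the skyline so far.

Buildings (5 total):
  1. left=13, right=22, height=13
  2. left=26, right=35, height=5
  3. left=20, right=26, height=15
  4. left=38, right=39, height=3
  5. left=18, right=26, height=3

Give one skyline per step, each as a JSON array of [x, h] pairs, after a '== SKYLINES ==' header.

== SKYLINES ==
[[13,13],[22,0]]
[[13,13],[22,0],[26,5],[35,0]]
[[13,13],[20,15],[26,5],[35,0]]
[[13,13],[20,15],[26,5],[35,0],[38,3],[39,0]]
[[13,13],[20,15],[26,5],[35,0],[38,3],[39,0]]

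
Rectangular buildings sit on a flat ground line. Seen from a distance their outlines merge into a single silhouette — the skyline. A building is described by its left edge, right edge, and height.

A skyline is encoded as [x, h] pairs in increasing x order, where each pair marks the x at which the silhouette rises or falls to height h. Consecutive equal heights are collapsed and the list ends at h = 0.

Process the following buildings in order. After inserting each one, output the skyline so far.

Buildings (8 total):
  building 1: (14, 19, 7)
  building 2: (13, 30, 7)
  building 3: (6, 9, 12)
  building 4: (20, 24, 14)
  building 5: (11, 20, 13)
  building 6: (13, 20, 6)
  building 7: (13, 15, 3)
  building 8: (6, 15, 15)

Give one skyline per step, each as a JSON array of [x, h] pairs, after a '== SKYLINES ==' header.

== SKYLINES ==
[[14,7],[19,0]]
[[13,7],[30,0]]
[[6,12],[9,0],[13,7],[30,0]]
[[6,12],[9,0],[13,7],[20,14],[24,7],[30,0]]
[[6,12],[9,0],[11,13],[20,14],[24,7],[30,0]]
[[6,12],[9,0],[11,13],[20,14],[24,7],[30,0]]
[[6,12],[9,0],[11,13],[20,14],[24,7],[30,0]]
[[6,15],[15,13],[20,14],[24,7],[30,0]]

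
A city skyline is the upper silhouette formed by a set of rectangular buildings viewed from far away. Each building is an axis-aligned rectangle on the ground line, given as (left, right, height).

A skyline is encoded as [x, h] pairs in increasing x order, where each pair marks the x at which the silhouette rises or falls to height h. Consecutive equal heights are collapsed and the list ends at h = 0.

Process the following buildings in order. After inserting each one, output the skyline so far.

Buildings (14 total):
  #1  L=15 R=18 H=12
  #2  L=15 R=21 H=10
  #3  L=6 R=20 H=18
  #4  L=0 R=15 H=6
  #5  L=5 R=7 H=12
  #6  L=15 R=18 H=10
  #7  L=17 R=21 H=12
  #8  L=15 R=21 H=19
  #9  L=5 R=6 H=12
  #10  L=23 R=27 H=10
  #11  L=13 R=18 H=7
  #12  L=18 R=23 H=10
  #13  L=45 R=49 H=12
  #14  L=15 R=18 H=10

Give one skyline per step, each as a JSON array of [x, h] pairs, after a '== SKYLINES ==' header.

== SKYLINES ==
[[15,12],[18,0]]
[[15,12],[18,10],[21,0]]
[[6,18],[20,10],[21,0]]
[[0,6],[6,18],[20,10],[21,0]]
[[0,6],[5,12],[6,18],[20,10],[21,0]]
[[0,6],[5,12],[6,18],[20,10],[21,0]]
[[0,6],[5,12],[6,18],[20,12],[21,0]]
[[0,6],[5,12],[6,18],[15,19],[21,0]]
[[0,6],[5,12],[6,18],[15,19],[21,0]]
[[0,6],[5,12],[6,18],[15,19],[21,0],[23,10],[27,0]]
[[0,6],[5,12],[6,18],[15,19],[21,0],[23,10],[27,0]]
[[0,6],[5,12],[6,18],[15,19],[21,10],[27,0]]
[[0,6],[5,12],[6,18],[15,19],[21,10],[27,0],[45,12],[49,0]]
[[0,6],[5,12],[6,18],[15,19],[21,10],[27,0],[45,12],[49,0]]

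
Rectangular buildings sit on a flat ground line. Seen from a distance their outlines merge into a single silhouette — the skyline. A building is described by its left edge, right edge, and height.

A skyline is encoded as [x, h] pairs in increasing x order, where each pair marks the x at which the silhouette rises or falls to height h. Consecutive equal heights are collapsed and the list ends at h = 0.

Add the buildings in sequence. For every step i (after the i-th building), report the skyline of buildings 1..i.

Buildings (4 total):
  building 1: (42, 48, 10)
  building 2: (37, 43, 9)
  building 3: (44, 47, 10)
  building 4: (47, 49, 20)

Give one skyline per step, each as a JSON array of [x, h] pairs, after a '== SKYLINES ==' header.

== SKYLINES ==
[[42,10],[48,0]]
[[37,9],[42,10],[48,0]]
[[37,9],[42,10],[48,0]]
[[37,9],[42,10],[47,20],[49,0]]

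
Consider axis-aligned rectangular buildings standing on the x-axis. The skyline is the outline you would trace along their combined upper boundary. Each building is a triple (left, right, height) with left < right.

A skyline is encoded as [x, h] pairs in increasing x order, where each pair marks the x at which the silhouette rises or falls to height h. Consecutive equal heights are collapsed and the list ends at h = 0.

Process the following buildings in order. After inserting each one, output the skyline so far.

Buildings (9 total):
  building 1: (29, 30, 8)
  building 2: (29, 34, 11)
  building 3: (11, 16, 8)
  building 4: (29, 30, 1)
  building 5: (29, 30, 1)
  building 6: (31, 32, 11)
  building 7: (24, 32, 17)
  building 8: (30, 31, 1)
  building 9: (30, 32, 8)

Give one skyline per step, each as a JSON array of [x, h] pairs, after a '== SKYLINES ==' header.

== SKYLINES ==
[[29,8],[30,0]]
[[29,11],[34,0]]
[[11,8],[16,0],[29,11],[34,0]]
[[11,8],[16,0],[29,11],[34,0]]
[[11,8],[16,0],[29,11],[34,0]]
[[11,8],[16,0],[29,11],[34,0]]
[[11,8],[16,0],[24,17],[32,11],[34,0]]
[[11,8],[16,0],[24,17],[32,11],[34,0]]
[[11,8],[16,0],[24,17],[32,11],[34,0]]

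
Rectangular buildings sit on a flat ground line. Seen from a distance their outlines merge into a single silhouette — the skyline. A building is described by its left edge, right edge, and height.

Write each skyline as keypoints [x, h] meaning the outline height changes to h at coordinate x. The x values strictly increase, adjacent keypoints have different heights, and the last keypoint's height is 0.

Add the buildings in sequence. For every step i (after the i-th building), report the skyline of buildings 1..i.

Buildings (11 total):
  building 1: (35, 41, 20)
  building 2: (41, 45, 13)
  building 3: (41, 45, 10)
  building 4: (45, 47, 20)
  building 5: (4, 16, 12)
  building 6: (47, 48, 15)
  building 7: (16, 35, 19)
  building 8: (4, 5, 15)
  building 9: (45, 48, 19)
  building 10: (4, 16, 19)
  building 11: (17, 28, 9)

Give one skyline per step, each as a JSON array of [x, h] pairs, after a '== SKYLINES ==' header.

== SKYLINES ==
[[35,20],[41,0]]
[[35,20],[41,13],[45,0]]
[[35,20],[41,13],[45,0]]
[[35,20],[41,13],[45,20],[47,0]]
[[4,12],[16,0],[35,20],[41,13],[45,20],[47,0]]
[[4,12],[16,0],[35,20],[41,13],[45,20],[47,15],[48,0]]
[[4,12],[16,19],[35,20],[41,13],[45,20],[47,15],[48,0]]
[[4,15],[5,12],[16,19],[35,20],[41,13],[45,20],[47,15],[48,0]]
[[4,15],[5,12],[16,19],[35,20],[41,13],[45,20],[47,19],[48,0]]
[[4,19],[35,20],[41,13],[45,20],[47,19],[48,0]]
[[4,19],[35,20],[41,13],[45,20],[47,19],[48,0]]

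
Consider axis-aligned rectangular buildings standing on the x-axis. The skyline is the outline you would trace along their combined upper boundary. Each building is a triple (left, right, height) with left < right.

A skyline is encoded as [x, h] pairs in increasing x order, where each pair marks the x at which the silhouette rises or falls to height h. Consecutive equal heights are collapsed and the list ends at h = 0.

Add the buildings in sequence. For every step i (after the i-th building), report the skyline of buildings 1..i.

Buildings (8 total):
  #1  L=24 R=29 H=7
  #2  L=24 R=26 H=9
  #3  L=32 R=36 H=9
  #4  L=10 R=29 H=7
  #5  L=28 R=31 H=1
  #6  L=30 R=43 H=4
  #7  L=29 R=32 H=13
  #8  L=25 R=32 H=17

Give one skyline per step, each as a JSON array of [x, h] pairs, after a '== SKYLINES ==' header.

== SKYLINES ==
[[24,7],[29,0]]
[[24,9],[26,7],[29,0]]
[[24,9],[26,7],[29,0],[32,9],[36,0]]
[[10,7],[24,9],[26,7],[29,0],[32,9],[36,0]]
[[10,7],[24,9],[26,7],[29,1],[31,0],[32,9],[36,0]]
[[10,7],[24,9],[26,7],[29,1],[30,4],[32,9],[36,4],[43,0]]
[[10,7],[24,9],[26,7],[29,13],[32,9],[36,4],[43,0]]
[[10,7],[24,9],[25,17],[32,9],[36,4],[43,0]]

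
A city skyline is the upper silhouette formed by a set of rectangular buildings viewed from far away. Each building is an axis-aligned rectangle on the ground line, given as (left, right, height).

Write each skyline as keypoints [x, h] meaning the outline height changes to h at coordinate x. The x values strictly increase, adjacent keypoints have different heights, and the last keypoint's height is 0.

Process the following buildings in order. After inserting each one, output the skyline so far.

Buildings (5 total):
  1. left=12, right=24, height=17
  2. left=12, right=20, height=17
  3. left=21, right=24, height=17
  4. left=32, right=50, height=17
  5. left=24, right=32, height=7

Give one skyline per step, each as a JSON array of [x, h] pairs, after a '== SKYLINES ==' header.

== SKYLINES ==
[[12,17],[24,0]]
[[12,17],[24,0]]
[[12,17],[24,0]]
[[12,17],[24,0],[32,17],[50,0]]
[[12,17],[24,7],[32,17],[50,0]]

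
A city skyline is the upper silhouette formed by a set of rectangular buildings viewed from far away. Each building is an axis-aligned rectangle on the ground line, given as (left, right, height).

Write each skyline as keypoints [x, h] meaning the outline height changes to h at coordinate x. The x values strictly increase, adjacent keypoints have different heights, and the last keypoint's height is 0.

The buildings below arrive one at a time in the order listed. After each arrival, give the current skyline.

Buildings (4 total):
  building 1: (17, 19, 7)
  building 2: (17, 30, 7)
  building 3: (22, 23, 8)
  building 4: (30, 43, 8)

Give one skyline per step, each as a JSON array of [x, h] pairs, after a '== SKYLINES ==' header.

== SKYLINES ==
[[17,7],[19,0]]
[[17,7],[30,0]]
[[17,7],[22,8],[23,7],[30,0]]
[[17,7],[22,8],[23,7],[30,8],[43,0]]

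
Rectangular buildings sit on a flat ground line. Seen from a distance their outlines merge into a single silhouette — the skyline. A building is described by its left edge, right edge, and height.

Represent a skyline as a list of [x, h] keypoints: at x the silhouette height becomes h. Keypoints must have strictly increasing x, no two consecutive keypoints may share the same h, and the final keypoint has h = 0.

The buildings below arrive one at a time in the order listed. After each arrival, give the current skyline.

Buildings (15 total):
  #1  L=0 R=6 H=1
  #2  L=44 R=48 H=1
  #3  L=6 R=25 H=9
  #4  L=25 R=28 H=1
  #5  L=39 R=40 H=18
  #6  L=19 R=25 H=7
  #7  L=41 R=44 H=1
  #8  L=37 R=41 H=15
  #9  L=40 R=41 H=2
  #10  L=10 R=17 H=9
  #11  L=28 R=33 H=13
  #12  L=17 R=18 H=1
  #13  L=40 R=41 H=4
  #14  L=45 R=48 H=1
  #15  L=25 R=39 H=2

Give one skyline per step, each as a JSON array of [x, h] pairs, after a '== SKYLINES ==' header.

== SKYLINES ==
[[0,1],[6,0]]
[[0,1],[6,0],[44,1],[48,0]]
[[0,1],[6,9],[25,0],[44,1],[48,0]]
[[0,1],[6,9],[25,1],[28,0],[44,1],[48,0]]
[[0,1],[6,9],[25,1],[28,0],[39,18],[40,0],[44,1],[48,0]]
[[0,1],[6,9],[25,1],[28,0],[39,18],[40,0],[44,1],[48,0]]
[[0,1],[6,9],[25,1],[28,0],[39,18],[40,0],[41,1],[48,0]]
[[0,1],[6,9],[25,1],[28,0],[37,15],[39,18],[40,15],[41,1],[48,0]]
[[0,1],[6,9],[25,1],[28,0],[37,15],[39,18],[40,15],[41,1],[48,0]]
[[0,1],[6,9],[25,1],[28,0],[37,15],[39,18],[40,15],[41,1],[48,0]]
[[0,1],[6,9],[25,1],[28,13],[33,0],[37,15],[39,18],[40,15],[41,1],[48,0]]
[[0,1],[6,9],[25,1],[28,13],[33,0],[37,15],[39,18],[40,15],[41,1],[48,0]]
[[0,1],[6,9],[25,1],[28,13],[33,0],[37,15],[39,18],[40,15],[41,1],[48,0]]
[[0,1],[6,9],[25,1],[28,13],[33,0],[37,15],[39,18],[40,15],[41,1],[48,0]]
[[0,1],[6,9],[25,2],[28,13],[33,2],[37,15],[39,18],[40,15],[41,1],[48,0]]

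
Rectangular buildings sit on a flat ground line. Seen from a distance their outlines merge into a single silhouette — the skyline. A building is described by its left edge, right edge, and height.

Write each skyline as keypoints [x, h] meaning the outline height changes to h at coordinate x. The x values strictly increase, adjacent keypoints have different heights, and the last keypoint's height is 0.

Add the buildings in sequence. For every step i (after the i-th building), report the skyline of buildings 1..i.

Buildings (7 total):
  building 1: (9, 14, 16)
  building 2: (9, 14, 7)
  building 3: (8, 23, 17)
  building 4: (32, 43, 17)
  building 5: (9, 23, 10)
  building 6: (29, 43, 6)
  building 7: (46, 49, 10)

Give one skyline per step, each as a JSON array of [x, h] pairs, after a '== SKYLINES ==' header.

== SKYLINES ==
[[9,16],[14,0]]
[[9,16],[14,0]]
[[8,17],[23,0]]
[[8,17],[23,0],[32,17],[43,0]]
[[8,17],[23,0],[32,17],[43,0]]
[[8,17],[23,0],[29,6],[32,17],[43,0]]
[[8,17],[23,0],[29,6],[32,17],[43,0],[46,10],[49,0]]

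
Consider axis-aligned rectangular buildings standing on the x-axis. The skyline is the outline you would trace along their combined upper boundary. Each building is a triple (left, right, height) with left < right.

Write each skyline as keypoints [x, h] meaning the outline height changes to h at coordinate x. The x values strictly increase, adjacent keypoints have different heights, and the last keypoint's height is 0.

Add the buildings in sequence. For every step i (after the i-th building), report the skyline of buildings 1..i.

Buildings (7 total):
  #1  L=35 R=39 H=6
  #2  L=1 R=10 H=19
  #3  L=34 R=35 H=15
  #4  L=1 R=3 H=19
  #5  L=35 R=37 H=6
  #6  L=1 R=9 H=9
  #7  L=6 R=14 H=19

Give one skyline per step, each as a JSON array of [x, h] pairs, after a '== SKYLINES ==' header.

== SKYLINES ==
[[35,6],[39,0]]
[[1,19],[10,0],[35,6],[39,0]]
[[1,19],[10,0],[34,15],[35,6],[39,0]]
[[1,19],[10,0],[34,15],[35,6],[39,0]]
[[1,19],[10,0],[34,15],[35,6],[39,0]]
[[1,19],[10,0],[34,15],[35,6],[39,0]]
[[1,19],[14,0],[34,15],[35,6],[39,0]]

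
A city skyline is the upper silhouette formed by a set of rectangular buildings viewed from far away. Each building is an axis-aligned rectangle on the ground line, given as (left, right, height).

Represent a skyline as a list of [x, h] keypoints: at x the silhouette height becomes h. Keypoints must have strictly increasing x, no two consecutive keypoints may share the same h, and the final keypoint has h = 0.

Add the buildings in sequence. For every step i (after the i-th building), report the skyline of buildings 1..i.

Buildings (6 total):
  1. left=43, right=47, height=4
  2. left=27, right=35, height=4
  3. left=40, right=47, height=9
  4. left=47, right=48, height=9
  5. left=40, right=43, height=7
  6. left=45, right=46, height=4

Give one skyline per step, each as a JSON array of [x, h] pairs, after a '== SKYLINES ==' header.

== SKYLINES ==
[[43,4],[47,0]]
[[27,4],[35,0],[43,4],[47,0]]
[[27,4],[35,0],[40,9],[47,0]]
[[27,4],[35,0],[40,9],[48,0]]
[[27,4],[35,0],[40,9],[48,0]]
[[27,4],[35,0],[40,9],[48,0]]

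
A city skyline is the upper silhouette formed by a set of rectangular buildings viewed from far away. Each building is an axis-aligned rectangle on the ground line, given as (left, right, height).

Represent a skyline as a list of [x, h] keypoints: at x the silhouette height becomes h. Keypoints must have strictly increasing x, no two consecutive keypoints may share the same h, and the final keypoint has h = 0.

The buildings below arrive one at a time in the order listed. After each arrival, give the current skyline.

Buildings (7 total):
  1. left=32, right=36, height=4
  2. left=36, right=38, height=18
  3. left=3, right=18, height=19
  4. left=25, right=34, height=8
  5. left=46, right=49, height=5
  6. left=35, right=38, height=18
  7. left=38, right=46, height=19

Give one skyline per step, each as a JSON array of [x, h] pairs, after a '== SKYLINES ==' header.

== SKYLINES ==
[[32,4],[36,0]]
[[32,4],[36,18],[38,0]]
[[3,19],[18,0],[32,4],[36,18],[38,0]]
[[3,19],[18,0],[25,8],[34,4],[36,18],[38,0]]
[[3,19],[18,0],[25,8],[34,4],[36,18],[38,0],[46,5],[49,0]]
[[3,19],[18,0],[25,8],[34,4],[35,18],[38,0],[46,5],[49,0]]
[[3,19],[18,0],[25,8],[34,4],[35,18],[38,19],[46,5],[49,0]]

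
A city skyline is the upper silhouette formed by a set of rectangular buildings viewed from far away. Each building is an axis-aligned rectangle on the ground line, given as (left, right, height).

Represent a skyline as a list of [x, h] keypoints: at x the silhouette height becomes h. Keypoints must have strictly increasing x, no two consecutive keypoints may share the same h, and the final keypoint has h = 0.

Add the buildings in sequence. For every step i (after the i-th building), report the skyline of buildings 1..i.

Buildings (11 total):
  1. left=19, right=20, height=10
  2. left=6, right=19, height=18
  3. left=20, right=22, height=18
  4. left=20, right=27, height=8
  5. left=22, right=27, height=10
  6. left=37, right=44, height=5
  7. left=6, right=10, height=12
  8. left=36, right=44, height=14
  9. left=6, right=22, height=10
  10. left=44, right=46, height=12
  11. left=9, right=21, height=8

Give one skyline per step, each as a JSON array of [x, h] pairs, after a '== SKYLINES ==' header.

== SKYLINES ==
[[19,10],[20,0]]
[[6,18],[19,10],[20,0]]
[[6,18],[19,10],[20,18],[22,0]]
[[6,18],[19,10],[20,18],[22,8],[27,0]]
[[6,18],[19,10],[20,18],[22,10],[27,0]]
[[6,18],[19,10],[20,18],[22,10],[27,0],[37,5],[44,0]]
[[6,18],[19,10],[20,18],[22,10],[27,0],[37,5],[44,0]]
[[6,18],[19,10],[20,18],[22,10],[27,0],[36,14],[44,0]]
[[6,18],[19,10],[20,18],[22,10],[27,0],[36,14],[44,0]]
[[6,18],[19,10],[20,18],[22,10],[27,0],[36,14],[44,12],[46,0]]
[[6,18],[19,10],[20,18],[22,10],[27,0],[36,14],[44,12],[46,0]]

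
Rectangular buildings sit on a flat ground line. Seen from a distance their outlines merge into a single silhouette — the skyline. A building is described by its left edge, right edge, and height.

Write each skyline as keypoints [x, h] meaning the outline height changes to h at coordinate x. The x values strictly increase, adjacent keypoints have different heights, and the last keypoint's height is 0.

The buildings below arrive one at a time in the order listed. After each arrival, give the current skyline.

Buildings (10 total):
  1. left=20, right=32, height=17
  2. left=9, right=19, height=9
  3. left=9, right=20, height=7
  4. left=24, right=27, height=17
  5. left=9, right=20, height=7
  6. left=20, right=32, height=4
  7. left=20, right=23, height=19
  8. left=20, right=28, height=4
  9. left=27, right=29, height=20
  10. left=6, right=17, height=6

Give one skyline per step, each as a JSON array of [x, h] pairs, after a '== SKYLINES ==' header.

== SKYLINES ==
[[20,17],[32,0]]
[[9,9],[19,0],[20,17],[32,0]]
[[9,9],[19,7],[20,17],[32,0]]
[[9,9],[19,7],[20,17],[32,0]]
[[9,9],[19,7],[20,17],[32,0]]
[[9,9],[19,7],[20,17],[32,0]]
[[9,9],[19,7],[20,19],[23,17],[32,0]]
[[9,9],[19,7],[20,19],[23,17],[32,0]]
[[9,9],[19,7],[20,19],[23,17],[27,20],[29,17],[32,0]]
[[6,6],[9,9],[19,7],[20,19],[23,17],[27,20],[29,17],[32,0]]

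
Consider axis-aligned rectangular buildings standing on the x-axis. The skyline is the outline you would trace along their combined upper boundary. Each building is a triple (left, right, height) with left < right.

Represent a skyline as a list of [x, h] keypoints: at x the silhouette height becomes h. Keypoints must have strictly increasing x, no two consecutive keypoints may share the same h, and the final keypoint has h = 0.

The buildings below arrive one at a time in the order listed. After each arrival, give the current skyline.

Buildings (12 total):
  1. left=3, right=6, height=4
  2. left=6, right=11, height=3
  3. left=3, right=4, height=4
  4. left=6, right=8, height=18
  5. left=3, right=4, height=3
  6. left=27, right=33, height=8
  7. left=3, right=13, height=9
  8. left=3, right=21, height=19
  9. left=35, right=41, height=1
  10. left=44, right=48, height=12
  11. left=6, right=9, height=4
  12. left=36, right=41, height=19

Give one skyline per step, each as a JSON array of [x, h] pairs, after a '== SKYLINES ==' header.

== SKYLINES ==
[[3,4],[6,0]]
[[3,4],[6,3],[11,0]]
[[3,4],[6,3],[11,0]]
[[3,4],[6,18],[8,3],[11,0]]
[[3,4],[6,18],[8,3],[11,0]]
[[3,4],[6,18],[8,3],[11,0],[27,8],[33,0]]
[[3,9],[6,18],[8,9],[13,0],[27,8],[33,0]]
[[3,19],[21,0],[27,8],[33,0]]
[[3,19],[21,0],[27,8],[33,0],[35,1],[41,0]]
[[3,19],[21,0],[27,8],[33,0],[35,1],[41,0],[44,12],[48,0]]
[[3,19],[21,0],[27,8],[33,0],[35,1],[41,0],[44,12],[48,0]]
[[3,19],[21,0],[27,8],[33,0],[35,1],[36,19],[41,0],[44,12],[48,0]]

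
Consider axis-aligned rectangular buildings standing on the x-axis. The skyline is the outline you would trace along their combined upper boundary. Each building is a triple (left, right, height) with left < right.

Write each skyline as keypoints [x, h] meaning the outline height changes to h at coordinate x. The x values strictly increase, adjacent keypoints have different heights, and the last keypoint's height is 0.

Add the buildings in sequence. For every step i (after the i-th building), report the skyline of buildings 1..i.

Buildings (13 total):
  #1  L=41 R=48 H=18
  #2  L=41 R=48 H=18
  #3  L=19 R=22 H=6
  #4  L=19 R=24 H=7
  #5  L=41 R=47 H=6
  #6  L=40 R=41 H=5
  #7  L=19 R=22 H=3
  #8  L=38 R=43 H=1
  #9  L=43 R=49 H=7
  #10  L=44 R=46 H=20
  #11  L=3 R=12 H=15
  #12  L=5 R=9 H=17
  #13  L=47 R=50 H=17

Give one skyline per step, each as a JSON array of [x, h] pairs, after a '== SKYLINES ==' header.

== SKYLINES ==
[[41,18],[48,0]]
[[41,18],[48,0]]
[[19,6],[22,0],[41,18],[48,0]]
[[19,7],[24,0],[41,18],[48,0]]
[[19,7],[24,0],[41,18],[48,0]]
[[19,7],[24,0],[40,5],[41,18],[48,0]]
[[19,7],[24,0],[40,5],[41,18],[48,0]]
[[19,7],[24,0],[38,1],[40,5],[41,18],[48,0]]
[[19,7],[24,0],[38,1],[40,5],[41,18],[48,7],[49,0]]
[[19,7],[24,0],[38,1],[40,5],[41,18],[44,20],[46,18],[48,7],[49,0]]
[[3,15],[12,0],[19,7],[24,0],[38,1],[40,5],[41,18],[44,20],[46,18],[48,7],[49,0]]
[[3,15],[5,17],[9,15],[12,0],[19,7],[24,0],[38,1],[40,5],[41,18],[44,20],[46,18],[48,7],[49,0]]
[[3,15],[5,17],[9,15],[12,0],[19,7],[24,0],[38,1],[40,5],[41,18],[44,20],[46,18],[48,17],[50,0]]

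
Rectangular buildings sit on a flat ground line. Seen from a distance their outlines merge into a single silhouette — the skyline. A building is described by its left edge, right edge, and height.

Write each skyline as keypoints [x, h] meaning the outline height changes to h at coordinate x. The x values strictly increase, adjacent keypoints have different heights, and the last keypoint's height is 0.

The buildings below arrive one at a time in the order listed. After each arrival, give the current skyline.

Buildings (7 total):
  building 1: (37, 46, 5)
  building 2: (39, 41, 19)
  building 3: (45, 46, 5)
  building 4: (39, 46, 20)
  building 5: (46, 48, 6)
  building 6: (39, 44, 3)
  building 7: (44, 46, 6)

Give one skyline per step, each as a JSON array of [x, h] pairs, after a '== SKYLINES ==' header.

== SKYLINES ==
[[37,5],[46,0]]
[[37,5],[39,19],[41,5],[46,0]]
[[37,5],[39,19],[41,5],[46,0]]
[[37,5],[39,20],[46,0]]
[[37,5],[39,20],[46,6],[48,0]]
[[37,5],[39,20],[46,6],[48,0]]
[[37,5],[39,20],[46,6],[48,0]]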